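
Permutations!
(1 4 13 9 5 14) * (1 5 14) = (1 4 13 9 14 5) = [0, 4, 2, 3, 13, 1, 6, 7, 8, 14, 10, 11, 12, 9, 5]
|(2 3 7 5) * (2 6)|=5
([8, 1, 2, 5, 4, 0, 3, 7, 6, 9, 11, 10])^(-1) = (0 5 3 6 8)(10 11)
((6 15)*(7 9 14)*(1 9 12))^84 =((1 9 14 7 12)(6 15))^84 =(15)(1 12 7 14 9)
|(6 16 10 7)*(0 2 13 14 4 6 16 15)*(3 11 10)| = 35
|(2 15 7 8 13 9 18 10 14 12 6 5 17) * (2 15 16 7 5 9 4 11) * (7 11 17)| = |(2 16 11)(4 17 15 5 7 8 13)(6 9 18 10 14 12)| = 42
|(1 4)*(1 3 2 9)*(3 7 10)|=7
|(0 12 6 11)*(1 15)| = |(0 12 6 11)(1 15)| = 4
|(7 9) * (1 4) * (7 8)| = |(1 4)(7 9 8)| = 6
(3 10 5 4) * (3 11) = (3 10 5 4 11) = [0, 1, 2, 10, 11, 4, 6, 7, 8, 9, 5, 3]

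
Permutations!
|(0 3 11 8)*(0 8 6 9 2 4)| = |(0 3 11 6 9 2 4)| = 7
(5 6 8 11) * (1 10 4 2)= [0, 10, 1, 3, 2, 6, 8, 7, 11, 9, 4, 5]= (1 10 4 2)(5 6 8 11)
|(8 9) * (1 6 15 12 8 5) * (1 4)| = 8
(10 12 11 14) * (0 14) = (0 14 10 12 11) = [14, 1, 2, 3, 4, 5, 6, 7, 8, 9, 12, 0, 11, 13, 10]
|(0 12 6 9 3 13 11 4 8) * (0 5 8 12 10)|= |(0 10)(3 13 11 4 12 6 9)(5 8)|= 14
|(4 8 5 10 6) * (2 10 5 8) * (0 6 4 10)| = 5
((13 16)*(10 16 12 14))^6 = ((10 16 13 12 14))^6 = (10 16 13 12 14)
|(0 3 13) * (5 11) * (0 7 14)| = |(0 3 13 7 14)(5 11)| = 10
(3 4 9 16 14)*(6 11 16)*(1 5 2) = (1 5 2)(3 4 9 6 11 16 14) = [0, 5, 1, 4, 9, 2, 11, 7, 8, 6, 10, 16, 12, 13, 3, 15, 14]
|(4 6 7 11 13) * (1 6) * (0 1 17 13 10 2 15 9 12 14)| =33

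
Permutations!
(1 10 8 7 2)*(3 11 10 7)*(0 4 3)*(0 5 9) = (0 4 3 11 10 8 5 9)(1 7 2) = [4, 7, 1, 11, 3, 9, 6, 2, 5, 0, 8, 10]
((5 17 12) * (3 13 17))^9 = ((3 13 17 12 5))^9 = (3 5 12 17 13)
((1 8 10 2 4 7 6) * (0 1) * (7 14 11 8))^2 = (0 7)(1 6)(2 14 8)(4 11 10) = ((0 1 7 6)(2 4 14 11 8 10))^2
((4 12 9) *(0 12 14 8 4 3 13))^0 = (14)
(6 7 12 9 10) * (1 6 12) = (1 6 7)(9 10 12) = [0, 6, 2, 3, 4, 5, 7, 1, 8, 10, 12, 11, 9]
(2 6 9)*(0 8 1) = (0 8 1)(2 6 9) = [8, 0, 6, 3, 4, 5, 9, 7, 1, 2]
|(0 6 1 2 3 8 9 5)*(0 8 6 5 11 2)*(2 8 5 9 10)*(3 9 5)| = |(0 5 3 6 1)(2 9 11 8 10)| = 5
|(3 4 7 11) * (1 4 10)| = 6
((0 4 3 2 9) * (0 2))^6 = ((0 4 3)(2 9))^6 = (9)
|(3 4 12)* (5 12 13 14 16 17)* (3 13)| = 6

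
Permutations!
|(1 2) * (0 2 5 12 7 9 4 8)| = 9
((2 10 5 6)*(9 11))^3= (2 6 5 10)(9 11)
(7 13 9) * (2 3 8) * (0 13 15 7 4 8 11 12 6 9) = (0 13)(2 3 11 12 6 9 4 8)(7 15) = [13, 1, 3, 11, 8, 5, 9, 15, 2, 4, 10, 12, 6, 0, 14, 7]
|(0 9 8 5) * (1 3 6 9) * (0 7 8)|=15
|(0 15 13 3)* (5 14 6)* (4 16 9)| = 12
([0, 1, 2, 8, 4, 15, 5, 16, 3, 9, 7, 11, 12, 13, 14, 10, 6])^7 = (3 8)(5 15 10 7 16 6)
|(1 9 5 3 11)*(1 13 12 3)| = 12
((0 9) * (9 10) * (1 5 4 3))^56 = ((0 10 9)(1 5 4 3))^56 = (0 9 10)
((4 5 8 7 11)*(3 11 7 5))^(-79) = ((3 11 4)(5 8))^(-79) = (3 4 11)(5 8)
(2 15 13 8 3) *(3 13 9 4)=(2 15 9 4 3)(8 13)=[0, 1, 15, 2, 3, 5, 6, 7, 13, 4, 10, 11, 12, 8, 14, 9]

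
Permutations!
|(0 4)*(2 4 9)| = 4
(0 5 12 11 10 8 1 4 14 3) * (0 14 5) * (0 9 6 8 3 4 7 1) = [9, 7, 2, 14, 5, 12, 8, 1, 0, 6, 3, 10, 11, 13, 4] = (0 9 6 8)(1 7)(3 14 4 5 12 11 10)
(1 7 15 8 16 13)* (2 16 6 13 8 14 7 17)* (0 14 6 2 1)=[14, 17, 16, 3, 4, 5, 13, 15, 2, 9, 10, 11, 12, 0, 7, 6, 8, 1]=(0 14 7 15 6 13)(1 17)(2 16 8)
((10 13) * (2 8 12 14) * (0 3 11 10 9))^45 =((0 3 11 10 13 9)(2 8 12 14))^45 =(0 10)(2 8 12 14)(3 13)(9 11)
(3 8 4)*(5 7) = [0, 1, 2, 8, 3, 7, 6, 5, 4] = (3 8 4)(5 7)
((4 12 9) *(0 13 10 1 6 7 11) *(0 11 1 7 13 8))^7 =(0 8)(1 13 7 6 10)(4 12 9)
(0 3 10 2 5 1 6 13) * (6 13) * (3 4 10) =(0 4 10 2 5 1 13) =[4, 13, 5, 3, 10, 1, 6, 7, 8, 9, 2, 11, 12, 0]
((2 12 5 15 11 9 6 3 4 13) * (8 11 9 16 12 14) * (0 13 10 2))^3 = ((0 13)(2 14 8 11 16 12 5 15 9 6 3 4 10))^3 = (0 13)(2 11 5 6 10 8 12 9 4 14 16 15 3)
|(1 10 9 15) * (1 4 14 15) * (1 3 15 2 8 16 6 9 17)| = 9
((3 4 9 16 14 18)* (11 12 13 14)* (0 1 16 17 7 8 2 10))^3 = ((0 1 16 11 12 13 14 18 3 4 9 17 7 8 2 10))^3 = (0 11 14 4 7 10 16 13 3 17 2 1 12 18 9 8)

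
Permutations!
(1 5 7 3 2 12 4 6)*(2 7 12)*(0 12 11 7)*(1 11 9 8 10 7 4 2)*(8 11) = (0 12 2 1 5 9 11 4 6 8 10 7 3) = [12, 5, 1, 0, 6, 9, 8, 3, 10, 11, 7, 4, 2]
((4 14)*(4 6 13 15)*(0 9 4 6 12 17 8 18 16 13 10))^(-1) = (0 10 6 15 13 16 18 8 17 12 14 4 9)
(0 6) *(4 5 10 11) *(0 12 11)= (0 6 12 11 4 5 10)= [6, 1, 2, 3, 5, 10, 12, 7, 8, 9, 0, 4, 11]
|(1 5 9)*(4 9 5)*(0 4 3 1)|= |(0 4 9)(1 3)|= 6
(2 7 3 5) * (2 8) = [0, 1, 7, 5, 4, 8, 6, 3, 2] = (2 7 3 5 8)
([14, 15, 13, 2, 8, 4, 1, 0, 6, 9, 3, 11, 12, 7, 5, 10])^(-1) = [7, 6, 3, 10, 5, 14, 8, 13, 4, 9, 15, 11, 12, 2, 0, 1]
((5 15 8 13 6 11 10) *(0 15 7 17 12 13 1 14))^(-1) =(0 14 1 8 15)(5 10 11 6 13 12 17 7)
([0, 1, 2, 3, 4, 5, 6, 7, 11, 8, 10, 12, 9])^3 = (8 9 12 11)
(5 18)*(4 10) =(4 10)(5 18) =[0, 1, 2, 3, 10, 18, 6, 7, 8, 9, 4, 11, 12, 13, 14, 15, 16, 17, 5]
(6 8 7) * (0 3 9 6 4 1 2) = (0 3 9 6 8 7 4 1 2) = [3, 2, 0, 9, 1, 5, 8, 4, 7, 6]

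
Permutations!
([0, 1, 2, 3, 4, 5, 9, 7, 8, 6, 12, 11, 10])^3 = (6 9)(10 12)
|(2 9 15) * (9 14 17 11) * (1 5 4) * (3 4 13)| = 30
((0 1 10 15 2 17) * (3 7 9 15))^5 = ((0 1 10 3 7 9 15 2 17))^5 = (0 9 1 15 10 2 3 17 7)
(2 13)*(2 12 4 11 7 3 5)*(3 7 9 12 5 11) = [0, 1, 13, 11, 3, 2, 6, 7, 8, 12, 10, 9, 4, 5] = (2 13 5)(3 11 9 12 4)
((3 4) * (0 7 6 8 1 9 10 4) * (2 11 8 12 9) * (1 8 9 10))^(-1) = ((0 7 6 12 10 4 3)(1 2 11 9))^(-1) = (0 3 4 10 12 6 7)(1 9 11 2)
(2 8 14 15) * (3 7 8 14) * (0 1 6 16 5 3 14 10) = (0 1 6 16 5 3 7 8 14 15 2 10) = [1, 6, 10, 7, 4, 3, 16, 8, 14, 9, 0, 11, 12, 13, 15, 2, 5]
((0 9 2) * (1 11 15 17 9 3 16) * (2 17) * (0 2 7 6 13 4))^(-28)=((0 3 16 1 11 15 7 6 13 4)(9 17))^(-28)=(17)(0 16 11 7 13)(1 15 6 4 3)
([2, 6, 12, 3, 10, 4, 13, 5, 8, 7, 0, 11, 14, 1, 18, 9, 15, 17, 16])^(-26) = (0 4 7 15 18 12)(1 6 13)(2 10 5 9 16 14)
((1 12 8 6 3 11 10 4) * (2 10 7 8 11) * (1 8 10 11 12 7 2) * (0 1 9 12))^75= ((0 1 7 10 4 8 6 3 9 12)(2 11))^75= (0 8)(1 6)(2 11)(3 7)(4 12)(9 10)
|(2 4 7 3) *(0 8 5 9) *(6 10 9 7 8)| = |(0 6 10 9)(2 4 8 5 7 3)| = 12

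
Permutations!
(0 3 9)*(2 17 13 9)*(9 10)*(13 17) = (17)(0 3 2 13 10 9) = [3, 1, 13, 2, 4, 5, 6, 7, 8, 0, 9, 11, 12, 10, 14, 15, 16, 17]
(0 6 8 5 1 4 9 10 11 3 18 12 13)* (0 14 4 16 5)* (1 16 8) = (0 6 1 8)(3 18 12 13 14 4 9 10 11)(5 16) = [6, 8, 2, 18, 9, 16, 1, 7, 0, 10, 11, 3, 13, 14, 4, 15, 5, 17, 12]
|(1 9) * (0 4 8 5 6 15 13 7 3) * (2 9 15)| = 12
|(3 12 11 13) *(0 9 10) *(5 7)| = 12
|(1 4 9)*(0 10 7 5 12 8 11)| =|(0 10 7 5 12 8 11)(1 4 9)| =21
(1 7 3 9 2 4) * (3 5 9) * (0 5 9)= (0 5)(1 7 9 2 4)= [5, 7, 4, 3, 1, 0, 6, 9, 8, 2]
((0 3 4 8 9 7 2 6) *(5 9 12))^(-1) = (0 6 2 7 9 5 12 8 4 3)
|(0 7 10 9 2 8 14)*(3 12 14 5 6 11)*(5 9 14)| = |(0 7 10 14)(2 8 9)(3 12 5 6 11)| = 60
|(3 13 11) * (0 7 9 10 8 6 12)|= 21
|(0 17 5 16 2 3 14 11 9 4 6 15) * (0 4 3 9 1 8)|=33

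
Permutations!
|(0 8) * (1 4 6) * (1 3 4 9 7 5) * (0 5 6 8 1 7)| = 6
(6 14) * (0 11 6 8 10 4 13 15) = (0 11 6 14 8 10 4 13 15) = [11, 1, 2, 3, 13, 5, 14, 7, 10, 9, 4, 6, 12, 15, 8, 0]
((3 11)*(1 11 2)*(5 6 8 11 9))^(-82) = (1 3 8 5)(2 11 6 9)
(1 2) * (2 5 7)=(1 5 7 2)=[0, 5, 1, 3, 4, 7, 6, 2]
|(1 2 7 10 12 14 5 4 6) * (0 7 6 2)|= 10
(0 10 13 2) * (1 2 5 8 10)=(0 1 2)(5 8 10 13)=[1, 2, 0, 3, 4, 8, 6, 7, 10, 9, 13, 11, 12, 5]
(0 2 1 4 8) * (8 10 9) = (0 2 1 4 10 9 8) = [2, 4, 1, 3, 10, 5, 6, 7, 0, 8, 9]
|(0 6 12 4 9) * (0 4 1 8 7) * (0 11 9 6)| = 8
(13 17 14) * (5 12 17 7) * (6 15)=(5 12 17 14 13 7)(6 15)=[0, 1, 2, 3, 4, 12, 15, 5, 8, 9, 10, 11, 17, 7, 13, 6, 16, 14]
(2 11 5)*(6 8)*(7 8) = (2 11 5)(6 7 8) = [0, 1, 11, 3, 4, 2, 7, 8, 6, 9, 10, 5]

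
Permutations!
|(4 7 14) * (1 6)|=|(1 6)(4 7 14)|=6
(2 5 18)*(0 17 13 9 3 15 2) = (0 17 13 9 3 15 2 5 18) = [17, 1, 5, 15, 4, 18, 6, 7, 8, 3, 10, 11, 12, 9, 14, 2, 16, 13, 0]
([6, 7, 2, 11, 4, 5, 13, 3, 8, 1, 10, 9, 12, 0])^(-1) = [13, 9, 2, 7, 4, 5, 0, 1, 8, 11, 10, 3, 12, 6]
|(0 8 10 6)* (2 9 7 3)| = 4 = |(0 8 10 6)(2 9 7 3)|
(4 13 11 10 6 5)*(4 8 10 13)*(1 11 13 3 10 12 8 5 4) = (13)(1 11 3 10 6 4)(8 12) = [0, 11, 2, 10, 1, 5, 4, 7, 12, 9, 6, 3, 8, 13]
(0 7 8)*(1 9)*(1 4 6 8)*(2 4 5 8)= [7, 9, 4, 3, 6, 8, 2, 1, 0, 5]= (0 7 1 9 5 8)(2 4 6)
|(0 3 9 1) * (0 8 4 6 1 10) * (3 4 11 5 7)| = 11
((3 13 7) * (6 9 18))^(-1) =((3 13 7)(6 9 18))^(-1) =(3 7 13)(6 18 9)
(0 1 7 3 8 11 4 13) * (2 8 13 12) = (0 1 7 3 13)(2 8 11 4 12) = [1, 7, 8, 13, 12, 5, 6, 3, 11, 9, 10, 4, 2, 0]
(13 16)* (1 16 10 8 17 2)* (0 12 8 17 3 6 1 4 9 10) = (0 12 8 3 6 1 16 13)(2 4 9 10 17) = [12, 16, 4, 6, 9, 5, 1, 7, 3, 10, 17, 11, 8, 0, 14, 15, 13, 2]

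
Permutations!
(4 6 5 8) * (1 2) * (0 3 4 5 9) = (0 3 4 6 9)(1 2)(5 8) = [3, 2, 1, 4, 6, 8, 9, 7, 5, 0]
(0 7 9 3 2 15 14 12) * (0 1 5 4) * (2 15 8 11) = (0 7 9 3 15 14 12 1 5 4)(2 8 11) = [7, 5, 8, 15, 0, 4, 6, 9, 11, 3, 10, 2, 1, 13, 12, 14]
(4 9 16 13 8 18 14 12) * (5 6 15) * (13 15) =(4 9 16 15 5 6 13 8 18 14 12) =[0, 1, 2, 3, 9, 6, 13, 7, 18, 16, 10, 11, 4, 8, 12, 5, 15, 17, 14]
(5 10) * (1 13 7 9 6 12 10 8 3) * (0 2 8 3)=(0 2 8)(1 13 7 9 6 12 10 5 3)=[2, 13, 8, 1, 4, 3, 12, 9, 0, 6, 5, 11, 10, 7]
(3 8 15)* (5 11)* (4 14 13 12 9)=(3 8 15)(4 14 13 12 9)(5 11)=[0, 1, 2, 8, 14, 11, 6, 7, 15, 4, 10, 5, 9, 12, 13, 3]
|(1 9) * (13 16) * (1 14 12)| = 4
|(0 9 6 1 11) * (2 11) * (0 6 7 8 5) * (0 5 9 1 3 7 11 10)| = |(0 1 2 10)(3 7 8 9 11 6)| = 12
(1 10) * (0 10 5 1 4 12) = [10, 5, 2, 3, 12, 1, 6, 7, 8, 9, 4, 11, 0] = (0 10 4 12)(1 5)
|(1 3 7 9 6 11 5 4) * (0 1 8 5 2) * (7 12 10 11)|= 21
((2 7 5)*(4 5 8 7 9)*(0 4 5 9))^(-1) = ((0 4 9 5 2)(7 8))^(-1) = (0 2 5 9 4)(7 8)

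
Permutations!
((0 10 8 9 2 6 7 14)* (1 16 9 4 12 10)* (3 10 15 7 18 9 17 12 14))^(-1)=((0 1 16 17 12 15 7 3 10 8 4 14)(2 6 18 9))^(-1)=(0 14 4 8 10 3 7 15 12 17 16 1)(2 9 18 6)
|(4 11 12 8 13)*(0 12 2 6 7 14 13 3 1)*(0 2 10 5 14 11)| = 14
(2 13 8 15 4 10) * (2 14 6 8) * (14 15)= [0, 1, 13, 3, 10, 5, 8, 7, 14, 9, 15, 11, 12, 2, 6, 4]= (2 13)(4 10 15)(6 8 14)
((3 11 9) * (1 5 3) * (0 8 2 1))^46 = (0 11 5 2)(1 8 9 3) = ((0 8 2 1 5 3 11 9))^46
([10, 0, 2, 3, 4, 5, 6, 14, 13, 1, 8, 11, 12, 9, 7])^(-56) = [9, 13, 2, 3, 4, 5, 6, 7, 0, 8, 1, 11, 12, 10, 14]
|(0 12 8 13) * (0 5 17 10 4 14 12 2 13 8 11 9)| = 11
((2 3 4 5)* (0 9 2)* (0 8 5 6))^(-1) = (0 6 4 3 2 9)(5 8)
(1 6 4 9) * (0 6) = (0 6 4 9 1) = [6, 0, 2, 3, 9, 5, 4, 7, 8, 1]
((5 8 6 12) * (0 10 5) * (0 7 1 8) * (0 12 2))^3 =(0 12 8)(1 2 5)(6 10 7)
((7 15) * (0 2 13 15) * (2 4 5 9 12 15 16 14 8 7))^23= (0 7 8 14 16 13 2 15 12 9 5 4)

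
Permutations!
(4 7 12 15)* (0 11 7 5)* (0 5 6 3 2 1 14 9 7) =(0 11)(1 14 9 7 12 15 4 6 3 2) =[11, 14, 1, 2, 6, 5, 3, 12, 8, 7, 10, 0, 15, 13, 9, 4]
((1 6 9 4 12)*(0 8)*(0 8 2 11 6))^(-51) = (0 4 11 1 9 2 12 6)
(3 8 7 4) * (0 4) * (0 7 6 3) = [4, 1, 2, 8, 0, 5, 3, 7, 6] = (0 4)(3 8 6)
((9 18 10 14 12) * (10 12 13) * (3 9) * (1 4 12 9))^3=(1 3 12 4)(9 18)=((1 4 12 3)(9 18)(10 14 13))^3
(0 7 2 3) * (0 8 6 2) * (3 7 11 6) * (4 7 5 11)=(0 4 7)(2 5 11 6)(3 8)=[4, 1, 5, 8, 7, 11, 2, 0, 3, 9, 10, 6]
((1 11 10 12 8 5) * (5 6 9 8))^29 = (1 5 12 10 11)(6 8 9)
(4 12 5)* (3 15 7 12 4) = (3 15 7 12 5) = [0, 1, 2, 15, 4, 3, 6, 12, 8, 9, 10, 11, 5, 13, 14, 7]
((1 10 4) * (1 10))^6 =(10)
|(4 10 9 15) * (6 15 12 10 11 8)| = |(4 11 8 6 15)(9 12 10)| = 15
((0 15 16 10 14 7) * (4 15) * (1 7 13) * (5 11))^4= (0 10 7 16 1 15 13 4 14)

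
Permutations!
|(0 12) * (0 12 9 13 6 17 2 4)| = 7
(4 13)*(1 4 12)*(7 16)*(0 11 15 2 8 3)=(0 11 15 2 8 3)(1 4 13 12)(7 16)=[11, 4, 8, 0, 13, 5, 6, 16, 3, 9, 10, 15, 1, 12, 14, 2, 7]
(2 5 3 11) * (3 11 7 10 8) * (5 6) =(2 6 5 11)(3 7 10 8) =[0, 1, 6, 7, 4, 11, 5, 10, 3, 9, 8, 2]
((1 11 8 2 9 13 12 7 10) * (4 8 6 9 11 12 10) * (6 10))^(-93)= ((1 12 7 4 8 2 11 10)(6 9 13))^(-93)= (13)(1 4 11 12 8 10 7 2)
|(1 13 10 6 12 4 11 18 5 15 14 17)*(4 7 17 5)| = 21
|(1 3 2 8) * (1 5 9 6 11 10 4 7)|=|(1 3 2 8 5 9 6 11 10 4 7)|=11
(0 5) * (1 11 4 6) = (0 5)(1 11 4 6) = [5, 11, 2, 3, 6, 0, 1, 7, 8, 9, 10, 4]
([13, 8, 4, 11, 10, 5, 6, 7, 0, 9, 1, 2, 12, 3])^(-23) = [2, 3, 8, 10, 0, 5, 6, 7, 11, 9, 13, 1, 12, 4]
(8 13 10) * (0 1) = (0 1)(8 13 10) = [1, 0, 2, 3, 4, 5, 6, 7, 13, 9, 8, 11, 12, 10]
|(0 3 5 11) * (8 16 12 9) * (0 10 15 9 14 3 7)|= 10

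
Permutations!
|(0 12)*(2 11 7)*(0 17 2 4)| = |(0 12 17 2 11 7 4)| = 7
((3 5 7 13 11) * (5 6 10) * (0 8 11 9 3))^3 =((0 8 11)(3 6 10 5 7 13 9))^3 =(3 5 9 10 13 6 7)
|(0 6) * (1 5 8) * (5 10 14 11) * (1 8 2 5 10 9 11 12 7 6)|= |(0 1 9 11 10 14 12 7 6)(2 5)|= 18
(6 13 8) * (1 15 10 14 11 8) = [0, 15, 2, 3, 4, 5, 13, 7, 6, 9, 14, 8, 12, 1, 11, 10] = (1 15 10 14 11 8 6 13)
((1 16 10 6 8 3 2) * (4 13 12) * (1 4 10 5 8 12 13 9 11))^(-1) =((1 16 5 8 3 2 4 9 11)(6 12 10))^(-1) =(1 11 9 4 2 3 8 5 16)(6 10 12)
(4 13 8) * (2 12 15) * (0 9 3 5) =(0 9 3 5)(2 12 15)(4 13 8) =[9, 1, 12, 5, 13, 0, 6, 7, 4, 3, 10, 11, 15, 8, 14, 2]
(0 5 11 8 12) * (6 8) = (0 5 11 6 8 12) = [5, 1, 2, 3, 4, 11, 8, 7, 12, 9, 10, 6, 0]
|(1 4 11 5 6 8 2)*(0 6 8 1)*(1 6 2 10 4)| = 10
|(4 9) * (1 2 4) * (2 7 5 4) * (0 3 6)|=|(0 3 6)(1 7 5 4 9)|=15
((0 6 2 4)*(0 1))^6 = ((0 6 2 4 1))^6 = (0 6 2 4 1)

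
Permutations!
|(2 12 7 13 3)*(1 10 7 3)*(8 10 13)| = |(1 13)(2 12 3)(7 8 10)| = 6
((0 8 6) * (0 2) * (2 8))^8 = (8)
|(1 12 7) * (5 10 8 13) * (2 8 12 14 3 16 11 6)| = |(1 14 3 16 11 6 2 8 13 5 10 12 7)| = 13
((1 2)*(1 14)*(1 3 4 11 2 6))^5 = (14)(1 6)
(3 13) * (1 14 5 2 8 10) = (1 14 5 2 8 10)(3 13) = [0, 14, 8, 13, 4, 2, 6, 7, 10, 9, 1, 11, 12, 3, 5]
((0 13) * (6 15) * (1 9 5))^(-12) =(15)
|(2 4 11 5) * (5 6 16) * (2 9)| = 7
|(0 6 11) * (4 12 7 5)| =|(0 6 11)(4 12 7 5)| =12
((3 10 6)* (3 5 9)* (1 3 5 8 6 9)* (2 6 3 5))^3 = (1 5)(2 3)(6 10)(8 9)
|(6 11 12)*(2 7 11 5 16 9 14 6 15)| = |(2 7 11 12 15)(5 16 9 14 6)| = 5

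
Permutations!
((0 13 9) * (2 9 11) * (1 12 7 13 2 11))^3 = (1 13 7 12)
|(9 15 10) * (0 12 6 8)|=12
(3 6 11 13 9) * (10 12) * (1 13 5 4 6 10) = (1 13 9 3 10 12)(4 6 11 5) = [0, 13, 2, 10, 6, 4, 11, 7, 8, 3, 12, 5, 1, 9]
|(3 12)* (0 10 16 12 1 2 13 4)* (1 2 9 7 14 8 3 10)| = 30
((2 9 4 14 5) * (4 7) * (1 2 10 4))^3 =((1 2 9 7)(4 14 5 10))^3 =(1 7 9 2)(4 10 5 14)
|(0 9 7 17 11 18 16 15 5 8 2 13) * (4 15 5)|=22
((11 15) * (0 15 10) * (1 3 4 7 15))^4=((0 1 3 4 7 15 11 10))^4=(0 7)(1 15)(3 11)(4 10)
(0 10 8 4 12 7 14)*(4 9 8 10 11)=(0 11 4 12 7 14)(8 9)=[11, 1, 2, 3, 12, 5, 6, 14, 9, 8, 10, 4, 7, 13, 0]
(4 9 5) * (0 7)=(0 7)(4 9 5)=[7, 1, 2, 3, 9, 4, 6, 0, 8, 5]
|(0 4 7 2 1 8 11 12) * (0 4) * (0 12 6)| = |(0 12 4 7 2 1 8 11 6)| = 9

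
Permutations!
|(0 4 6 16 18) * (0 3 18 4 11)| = |(0 11)(3 18)(4 6 16)| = 6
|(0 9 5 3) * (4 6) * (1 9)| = |(0 1 9 5 3)(4 6)| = 10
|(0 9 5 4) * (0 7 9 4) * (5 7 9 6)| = |(0 4 9 7 6 5)| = 6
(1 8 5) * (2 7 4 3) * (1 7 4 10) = (1 8 5 7 10)(2 4 3) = [0, 8, 4, 2, 3, 7, 6, 10, 5, 9, 1]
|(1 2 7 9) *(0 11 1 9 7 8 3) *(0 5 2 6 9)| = 20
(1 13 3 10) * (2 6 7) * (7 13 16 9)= (1 16 9 7 2 6 13 3 10)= [0, 16, 6, 10, 4, 5, 13, 2, 8, 7, 1, 11, 12, 3, 14, 15, 9]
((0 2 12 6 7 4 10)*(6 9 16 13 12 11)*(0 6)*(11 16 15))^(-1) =((0 2 16 13 12 9 15 11)(4 10 6 7))^(-1) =(0 11 15 9 12 13 16 2)(4 7 6 10)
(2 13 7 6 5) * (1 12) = (1 12)(2 13 7 6 5) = [0, 12, 13, 3, 4, 2, 5, 6, 8, 9, 10, 11, 1, 7]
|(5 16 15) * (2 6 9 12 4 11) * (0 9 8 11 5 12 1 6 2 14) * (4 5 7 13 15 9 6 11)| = 14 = |(0 6 8 4 7 13 15 12 5 16 9 1 11 14)|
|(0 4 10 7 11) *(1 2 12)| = |(0 4 10 7 11)(1 2 12)| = 15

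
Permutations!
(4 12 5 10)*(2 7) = [0, 1, 7, 3, 12, 10, 6, 2, 8, 9, 4, 11, 5] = (2 7)(4 12 5 10)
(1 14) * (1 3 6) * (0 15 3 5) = (0 15 3 6 1 14 5) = [15, 14, 2, 6, 4, 0, 1, 7, 8, 9, 10, 11, 12, 13, 5, 3]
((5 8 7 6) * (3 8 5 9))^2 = (3 7 9 8 6)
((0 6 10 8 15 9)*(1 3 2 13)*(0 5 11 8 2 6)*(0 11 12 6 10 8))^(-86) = (1 13 2 10 3)(5 15 6)(8 12 9)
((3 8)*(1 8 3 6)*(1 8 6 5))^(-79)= (1 6 8 5)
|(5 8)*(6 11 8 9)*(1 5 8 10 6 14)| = 12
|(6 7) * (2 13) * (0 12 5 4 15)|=10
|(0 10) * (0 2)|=3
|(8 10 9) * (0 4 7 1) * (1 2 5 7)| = |(0 4 1)(2 5 7)(8 10 9)| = 3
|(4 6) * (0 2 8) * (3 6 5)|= 12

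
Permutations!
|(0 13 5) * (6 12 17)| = |(0 13 5)(6 12 17)| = 3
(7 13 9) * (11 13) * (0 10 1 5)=[10, 5, 2, 3, 4, 0, 6, 11, 8, 7, 1, 13, 12, 9]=(0 10 1 5)(7 11 13 9)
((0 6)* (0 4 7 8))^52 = ((0 6 4 7 8))^52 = (0 4 8 6 7)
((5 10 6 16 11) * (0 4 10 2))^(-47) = ((0 4 10 6 16 11 5 2))^(-47) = (0 4 10 6 16 11 5 2)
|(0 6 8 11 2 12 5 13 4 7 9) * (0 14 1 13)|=42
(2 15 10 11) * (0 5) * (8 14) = (0 5)(2 15 10 11)(8 14) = [5, 1, 15, 3, 4, 0, 6, 7, 14, 9, 11, 2, 12, 13, 8, 10]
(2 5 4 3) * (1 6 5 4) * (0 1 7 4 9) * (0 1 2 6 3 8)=(0 2 9 1 3 6 5 7 4 8)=[2, 3, 9, 6, 8, 7, 5, 4, 0, 1]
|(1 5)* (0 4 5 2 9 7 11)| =8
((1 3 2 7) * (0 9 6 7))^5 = ((0 9 6 7 1 3 2))^5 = (0 3 7 9 2 1 6)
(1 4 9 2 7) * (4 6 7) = (1 6 7)(2 4 9) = [0, 6, 4, 3, 9, 5, 7, 1, 8, 2]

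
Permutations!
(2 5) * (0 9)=(0 9)(2 5)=[9, 1, 5, 3, 4, 2, 6, 7, 8, 0]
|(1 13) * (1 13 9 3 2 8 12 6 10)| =8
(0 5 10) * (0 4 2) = (0 5 10 4 2) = [5, 1, 0, 3, 2, 10, 6, 7, 8, 9, 4]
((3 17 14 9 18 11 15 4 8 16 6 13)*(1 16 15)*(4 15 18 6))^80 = ((1 16 4 8 18 11)(3 17 14 9 6 13))^80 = (1 4 18)(3 14 6)(8 11 16)(9 13 17)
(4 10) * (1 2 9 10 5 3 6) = [0, 2, 9, 6, 5, 3, 1, 7, 8, 10, 4] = (1 2 9 10 4 5 3 6)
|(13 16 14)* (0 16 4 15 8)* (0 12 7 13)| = 6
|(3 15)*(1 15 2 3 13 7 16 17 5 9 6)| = |(1 15 13 7 16 17 5 9 6)(2 3)| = 18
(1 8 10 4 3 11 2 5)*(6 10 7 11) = [0, 8, 5, 6, 3, 1, 10, 11, 7, 9, 4, 2] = (1 8 7 11 2 5)(3 6 10 4)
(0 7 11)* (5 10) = [7, 1, 2, 3, 4, 10, 6, 11, 8, 9, 5, 0] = (0 7 11)(5 10)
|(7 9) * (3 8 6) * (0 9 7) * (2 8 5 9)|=7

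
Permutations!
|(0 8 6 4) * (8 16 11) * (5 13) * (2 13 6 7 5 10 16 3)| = |(0 3 2 13 10 16 11 8 7 5 6 4)| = 12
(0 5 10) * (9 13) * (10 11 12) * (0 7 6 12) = (0 5 11)(6 12 10 7)(9 13) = [5, 1, 2, 3, 4, 11, 12, 6, 8, 13, 7, 0, 10, 9]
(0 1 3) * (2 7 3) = (0 1 2 7 3) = [1, 2, 7, 0, 4, 5, 6, 3]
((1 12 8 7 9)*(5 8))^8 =((1 12 5 8 7 9))^8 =(1 5 7)(8 9 12)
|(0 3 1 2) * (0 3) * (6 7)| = |(1 2 3)(6 7)| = 6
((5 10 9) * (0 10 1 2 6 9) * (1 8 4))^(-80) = (10)(1 5 2 8 6 4 9)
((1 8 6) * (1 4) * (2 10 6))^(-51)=((1 8 2 10 6 4))^(-51)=(1 10)(2 4)(6 8)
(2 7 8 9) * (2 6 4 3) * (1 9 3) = (1 9 6 4)(2 7 8 3) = [0, 9, 7, 2, 1, 5, 4, 8, 3, 6]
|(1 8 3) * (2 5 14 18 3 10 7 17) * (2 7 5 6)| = 14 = |(1 8 10 5 14 18 3)(2 6)(7 17)|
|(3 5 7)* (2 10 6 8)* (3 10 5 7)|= 7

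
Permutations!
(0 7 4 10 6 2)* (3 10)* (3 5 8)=(0 7 4 5 8 3 10 6 2)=[7, 1, 0, 10, 5, 8, 2, 4, 3, 9, 6]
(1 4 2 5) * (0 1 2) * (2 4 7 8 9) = [1, 7, 5, 3, 0, 4, 6, 8, 9, 2] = (0 1 7 8 9 2 5 4)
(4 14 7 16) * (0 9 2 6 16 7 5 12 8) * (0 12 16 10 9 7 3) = (0 7 3)(2 6 10 9)(4 14 5 16)(8 12) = [7, 1, 6, 0, 14, 16, 10, 3, 12, 2, 9, 11, 8, 13, 5, 15, 4]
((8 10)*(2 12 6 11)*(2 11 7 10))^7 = (2 12 6 7 10 8)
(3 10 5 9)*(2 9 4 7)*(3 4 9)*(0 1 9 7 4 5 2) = (0 1 9 5 7)(2 3 10) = [1, 9, 3, 10, 4, 7, 6, 0, 8, 5, 2]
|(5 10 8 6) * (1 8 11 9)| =7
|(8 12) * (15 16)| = |(8 12)(15 16)| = 2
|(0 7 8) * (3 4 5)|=|(0 7 8)(3 4 5)|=3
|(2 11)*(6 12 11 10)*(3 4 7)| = 15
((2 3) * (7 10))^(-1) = ((2 3)(7 10))^(-1) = (2 3)(7 10)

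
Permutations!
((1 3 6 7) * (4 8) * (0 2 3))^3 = (0 6)(1 3)(2 7)(4 8)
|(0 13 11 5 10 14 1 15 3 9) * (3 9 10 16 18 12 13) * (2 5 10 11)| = |(0 3 11 10 14 1 15 9)(2 5 16 18 12 13)| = 24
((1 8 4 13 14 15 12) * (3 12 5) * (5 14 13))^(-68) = (15)(1 3 4)(5 8 12)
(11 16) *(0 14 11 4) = (0 14 11 16 4) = [14, 1, 2, 3, 0, 5, 6, 7, 8, 9, 10, 16, 12, 13, 11, 15, 4]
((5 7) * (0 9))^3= (0 9)(5 7)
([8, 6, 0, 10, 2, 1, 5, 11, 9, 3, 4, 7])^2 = (11)(0 9 10 2 8 3 4)(1 5 6)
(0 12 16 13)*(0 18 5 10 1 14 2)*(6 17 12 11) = (0 11 6 17 12 16 13 18 5 10 1 14 2) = [11, 14, 0, 3, 4, 10, 17, 7, 8, 9, 1, 6, 16, 18, 2, 15, 13, 12, 5]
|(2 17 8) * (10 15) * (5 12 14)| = 6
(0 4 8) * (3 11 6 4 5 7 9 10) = (0 5 7 9 10 3 11 6 4 8) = [5, 1, 2, 11, 8, 7, 4, 9, 0, 10, 3, 6]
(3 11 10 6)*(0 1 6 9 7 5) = [1, 6, 2, 11, 4, 0, 3, 5, 8, 7, 9, 10] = (0 1 6 3 11 10 9 7 5)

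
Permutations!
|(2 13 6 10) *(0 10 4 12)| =7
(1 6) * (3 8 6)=[0, 3, 2, 8, 4, 5, 1, 7, 6]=(1 3 8 6)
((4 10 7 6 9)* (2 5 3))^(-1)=((2 5 3)(4 10 7 6 9))^(-1)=(2 3 5)(4 9 6 7 10)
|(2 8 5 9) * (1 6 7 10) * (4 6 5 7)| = |(1 5 9 2 8 7 10)(4 6)| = 14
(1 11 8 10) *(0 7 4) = (0 7 4)(1 11 8 10) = [7, 11, 2, 3, 0, 5, 6, 4, 10, 9, 1, 8]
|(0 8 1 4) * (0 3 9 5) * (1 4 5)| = |(0 8 4 3 9 1 5)| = 7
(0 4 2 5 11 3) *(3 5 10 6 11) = (0 4 2 10 6 11 5 3) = [4, 1, 10, 0, 2, 3, 11, 7, 8, 9, 6, 5]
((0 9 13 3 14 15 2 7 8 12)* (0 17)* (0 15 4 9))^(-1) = ((2 7 8 12 17 15)(3 14 4 9 13))^(-1) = (2 15 17 12 8 7)(3 13 9 4 14)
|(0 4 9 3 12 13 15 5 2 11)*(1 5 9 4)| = |(0 1 5 2 11)(3 12 13 15 9)| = 5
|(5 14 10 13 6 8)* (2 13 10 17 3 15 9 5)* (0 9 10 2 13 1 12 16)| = 12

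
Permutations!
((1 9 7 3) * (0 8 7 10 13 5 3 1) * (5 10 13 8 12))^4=(1 8 13)(7 10 9)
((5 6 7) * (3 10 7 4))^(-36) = (10) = ((3 10 7 5 6 4))^(-36)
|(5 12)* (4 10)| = |(4 10)(5 12)| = 2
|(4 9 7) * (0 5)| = 6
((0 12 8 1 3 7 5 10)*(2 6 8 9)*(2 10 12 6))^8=((0 6 8 1 3 7 5 12 9 10))^8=(0 9 5 3 8)(1 6 10 12 7)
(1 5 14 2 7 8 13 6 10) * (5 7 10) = (1 7 8 13 6 5 14 2 10) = [0, 7, 10, 3, 4, 14, 5, 8, 13, 9, 1, 11, 12, 6, 2]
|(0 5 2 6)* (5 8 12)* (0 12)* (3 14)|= 4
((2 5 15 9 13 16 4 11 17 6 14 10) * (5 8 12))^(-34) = ((2 8 12 5 15 9 13 16 4 11 17 6 14 10))^(-34) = (2 4 12 17 15 14 13)(5 6 9 10 16 8 11)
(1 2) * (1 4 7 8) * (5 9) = (1 2 4 7 8)(5 9) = [0, 2, 4, 3, 7, 9, 6, 8, 1, 5]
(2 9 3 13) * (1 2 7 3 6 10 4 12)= [0, 2, 9, 13, 12, 5, 10, 3, 8, 6, 4, 11, 1, 7]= (1 2 9 6 10 4 12)(3 13 7)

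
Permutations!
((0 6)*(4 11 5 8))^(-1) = (0 6)(4 8 5 11)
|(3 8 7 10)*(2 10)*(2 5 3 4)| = 12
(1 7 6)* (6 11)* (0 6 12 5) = [6, 7, 2, 3, 4, 0, 1, 11, 8, 9, 10, 12, 5] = (0 6 1 7 11 12 5)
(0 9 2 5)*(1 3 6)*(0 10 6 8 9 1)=(0 1 3 8 9 2 5 10 6)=[1, 3, 5, 8, 4, 10, 0, 7, 9, 2, 6]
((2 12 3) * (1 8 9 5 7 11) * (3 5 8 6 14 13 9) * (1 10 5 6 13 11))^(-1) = (1 7 5 10 11 14 6 12 2 3 8 9 13) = ((1 13 9 8 3 2 12 6 14 11 10 5 7))^(-1)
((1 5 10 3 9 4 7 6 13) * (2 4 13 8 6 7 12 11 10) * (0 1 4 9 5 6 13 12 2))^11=(0 3 11 9 4 8 1 5 10 12 2 13 6)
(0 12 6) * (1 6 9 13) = (0 12 9 13 1 6) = [12, 6, 2, 3, 4, 5, 0, 7, 8, 13, 10, 11, 9, 1]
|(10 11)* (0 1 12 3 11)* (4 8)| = 6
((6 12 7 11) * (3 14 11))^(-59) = ((3 14 11 6 12 7))^(-59) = (3 14 11 6 12 7)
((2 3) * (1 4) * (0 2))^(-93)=(1 4)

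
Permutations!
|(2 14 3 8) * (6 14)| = 5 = |(2 6 14 3 8)|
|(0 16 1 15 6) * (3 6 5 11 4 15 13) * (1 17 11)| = |(0 16 17 11 4 15 5 1 13 3 6)| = 11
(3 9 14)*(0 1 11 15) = (0 1 11 15)(3 9 14) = [1, 11, 2, 9, 4, 5, 6, 7, 8, 14, 10, 15, 12, 13, 3, 0]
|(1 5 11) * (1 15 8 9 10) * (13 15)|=8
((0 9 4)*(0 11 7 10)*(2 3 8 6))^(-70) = ((0 9 4 11 7 10)(2 3 8 6))^(-70) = (0 4 7)(2 8)(3 6)(9 11 10)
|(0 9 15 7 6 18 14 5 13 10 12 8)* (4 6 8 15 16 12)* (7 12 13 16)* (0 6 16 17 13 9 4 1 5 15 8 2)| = 30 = |(0 4 16 9 7 2)(1 5 17 13 10)(6 18 14 15 12 8)|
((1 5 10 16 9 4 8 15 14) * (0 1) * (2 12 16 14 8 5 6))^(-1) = (0 14 10 5 4 9 16 12 2 6 1)(8 15)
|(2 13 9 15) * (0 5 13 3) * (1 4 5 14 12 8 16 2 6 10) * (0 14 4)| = 18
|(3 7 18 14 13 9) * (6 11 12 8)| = |(3 7 18 14 13 9)(6 11 12 8)| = 12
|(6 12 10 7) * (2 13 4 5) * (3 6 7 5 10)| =|(2 13 4 10 5)(3 6 12)| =15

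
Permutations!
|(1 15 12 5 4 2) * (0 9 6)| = 6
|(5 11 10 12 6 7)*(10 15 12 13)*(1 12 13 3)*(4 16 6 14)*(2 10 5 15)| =14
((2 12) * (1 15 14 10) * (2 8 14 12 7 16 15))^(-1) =(1 10 14 8 12 15 16 7 2)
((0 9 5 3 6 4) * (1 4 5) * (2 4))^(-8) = (0 1 4 9 2)(3 6 5)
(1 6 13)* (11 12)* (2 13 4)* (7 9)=[0, 6, 13, 3, 2, 5, 4, 9, 8, 7, 10, 12, 11, 1]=(1 6 4 2 13)(7 9)(11 12)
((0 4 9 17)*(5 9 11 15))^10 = ((0 4 11 15 5 9 17))^10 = (0 15 17 11 9 4 5)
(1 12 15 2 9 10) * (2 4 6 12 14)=(1 14 2 9 10)(4 6 12 15)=[0, 14, 9, 3, 6, 5, 12, 7, 8, 10, 1, 11, 15, 13, 2, 4]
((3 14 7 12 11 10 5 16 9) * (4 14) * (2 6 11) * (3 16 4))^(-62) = ((2 6 11 10 5 4 14 7 12)(9 16))^(-62) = (16)(2 6 11 10 5 4 14 7 12)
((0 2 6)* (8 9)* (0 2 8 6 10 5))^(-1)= (0 5 10 2 6 9 8)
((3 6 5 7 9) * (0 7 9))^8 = (9)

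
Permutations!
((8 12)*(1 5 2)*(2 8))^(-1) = (1 2 12 8 5)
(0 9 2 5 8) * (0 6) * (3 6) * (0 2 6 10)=(0 9 6 2 5 8 3 10)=[9, 1, 5, 10, 4, 8, 2, 7, 3, 6, 0]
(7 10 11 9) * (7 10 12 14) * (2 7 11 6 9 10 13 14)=[0, 1, 7, 3, 4, 5, 9, 12, 8, 13, 6, 10, 2, 14, 11]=(2 7 12)(6 9 13 14 11 10)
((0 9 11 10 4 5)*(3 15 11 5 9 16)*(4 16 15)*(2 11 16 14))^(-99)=((0 15 16 3 4 9 5)(2 11 10 14))^(-99)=(0 5 9 4 3 16 15)(2 11 10 14)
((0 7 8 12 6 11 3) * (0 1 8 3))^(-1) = (0 11 6 12 8 1 3 7)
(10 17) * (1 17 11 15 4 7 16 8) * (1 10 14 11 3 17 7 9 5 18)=[0, 7, 2, 17, 9, 18, 6, 16, 10, 5, 3, 15, 12, 13, 11, 4, 8, 14, 1]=(1 7 16 8 10 3 17 14 11 15 4 9 5 18)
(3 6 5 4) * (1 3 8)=[0, 3, 2, 6, 8, 4, 5, 7, 1]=(1 3 6 5 4 8)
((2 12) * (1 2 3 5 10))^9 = (1 3)(2 5)(10 12)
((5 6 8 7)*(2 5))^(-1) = ((2 5 6 8 7))^(-1) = (2 7 8 6 5)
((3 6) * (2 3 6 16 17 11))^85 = (17)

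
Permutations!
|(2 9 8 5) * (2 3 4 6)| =|(2 9 8 5 3 4 6)| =7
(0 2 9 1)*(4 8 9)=(0 2 4 8 9 1)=[2, 0, 4, 3, 8, 5, 6, 7, 9, 1]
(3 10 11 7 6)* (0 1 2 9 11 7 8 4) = (0 1 2 9 11 8 4)(3 10 7 6) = [1, 2, 9, 10, 0, 5, 3, 6, 4, 11, 7, 8]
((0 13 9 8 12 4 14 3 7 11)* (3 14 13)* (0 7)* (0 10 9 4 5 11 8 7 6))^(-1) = ((14)(0 3 10 9 7 8 12 5 11 6)(4 13))^(-1) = (14)(0 6 11 5 12 8 7 9 10 3)(4 13)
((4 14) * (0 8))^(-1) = ((0 8)(4 14))^(-1) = (0 8)(4 14)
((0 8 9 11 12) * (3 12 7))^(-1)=((0 8 9 11 7 3 12))^(-1)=(0 12 3 7 11 9 8)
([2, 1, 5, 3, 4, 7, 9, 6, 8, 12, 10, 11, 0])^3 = (0 7 12 5 9 2 6)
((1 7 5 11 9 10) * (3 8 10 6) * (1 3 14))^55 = ((1 7 5 11 9 6 14)(3 8 10))^55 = (1 14 6 9 11 5 7)(3 8 10)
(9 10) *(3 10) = (3 10 9) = [0, 1, 2, 10, 4, 5, 6, 7, 8, 3, 9]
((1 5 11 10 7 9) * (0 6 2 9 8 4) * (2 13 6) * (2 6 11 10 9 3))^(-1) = ((0 6 13 11 9 1 5 10 7 8 4)(2 3))^(-1) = (0 4 8 7 10 5 1 9 11 13 6)(2 3)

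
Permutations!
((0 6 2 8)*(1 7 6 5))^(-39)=((0 5 1 7 6 2 8))^(-39)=(0 7 8 1 2 5 6)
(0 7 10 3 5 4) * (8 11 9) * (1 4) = (0 7 10 3 5 1 4)(8 11 9) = [7, 4, 2, 5, 0, 1, 6, 10, 11, 8, 3, 9]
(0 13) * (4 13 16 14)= (0 16 14 4 13)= [16, 1, 2, 3, 13, 5, 6, 7, 8, 9, 10, 11, 12, 0, 4, 15, 14]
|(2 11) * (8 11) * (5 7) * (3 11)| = 4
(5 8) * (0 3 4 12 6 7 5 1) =(0 3 4 12 6 7 5 8 1) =[3, 0, 2, 4, 12, 8, 7, 5, 1, 9, 10, 11, 6]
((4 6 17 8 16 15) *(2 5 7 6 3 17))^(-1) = ((2 5 7 6)(3 17 8 16 15 4))^(-1) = (2 6 7 5)(3 4 15 16 8 17)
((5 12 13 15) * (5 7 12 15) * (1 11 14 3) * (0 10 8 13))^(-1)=(0 12 7 15 5 13 8 10)(1 3 14 11)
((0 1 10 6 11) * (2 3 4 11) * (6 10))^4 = (0 3 1 4 6 11 2)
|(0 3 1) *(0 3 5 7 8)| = 4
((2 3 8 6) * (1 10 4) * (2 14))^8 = ((1 10 4)(2 3 8 6 14))^8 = (1 4 10)(2 6 3 14 8)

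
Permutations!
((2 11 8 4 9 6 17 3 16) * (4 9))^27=(2 9 3 11 6 16 8 17)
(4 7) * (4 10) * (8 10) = (4 7 8 10) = [0, 1, 2, 3, 7, 5, 6, 8, 10, 9, 4]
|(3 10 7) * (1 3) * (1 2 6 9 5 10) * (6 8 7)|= |(1 3)(2 8 7)(5 10 6 9)|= 12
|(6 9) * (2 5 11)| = |(2 5 11)(6 9)| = 6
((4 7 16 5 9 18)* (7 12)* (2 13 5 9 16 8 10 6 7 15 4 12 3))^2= (2 5 9 12 4)(3 13 16 18 15)(6 8)(7 10)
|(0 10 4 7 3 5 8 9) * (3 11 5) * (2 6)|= |(0 10 4 7 11 5 8 9)(2 6)|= 8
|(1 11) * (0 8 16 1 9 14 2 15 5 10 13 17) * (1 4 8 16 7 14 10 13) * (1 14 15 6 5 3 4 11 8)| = |(0 16 11 9 10 14 2 6 5 13 17)(1 8 7 15 3 4)| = 66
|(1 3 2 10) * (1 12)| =|(1 3 2 10 12)| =5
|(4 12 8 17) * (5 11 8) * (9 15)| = 6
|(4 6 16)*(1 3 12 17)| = 12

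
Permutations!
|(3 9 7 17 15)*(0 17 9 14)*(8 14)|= |(0 17 15 3 8 14)(7 9)|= 6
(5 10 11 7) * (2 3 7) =(2 3 7 5 10 11) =[0, 1, 3, 7, 4, 10, 6, 5, 8, 9, 11, 2]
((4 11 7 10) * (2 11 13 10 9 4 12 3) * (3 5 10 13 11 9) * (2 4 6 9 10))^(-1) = (13)(2 5 12 10)(3 7 11 4)(6 9)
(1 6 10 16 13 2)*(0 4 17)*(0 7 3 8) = (0 4 17 7 3 8)(1 6 10 16 13 2) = [4, 6, 1, 8, 17, 5, 10, 3, 0, 9, 16, 11, 12, 2, 14, 15, 13, 7]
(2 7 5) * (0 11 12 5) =(0 11 12 5 2 7) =[11, 1, 7, 3, 4, 2, 6, 0, 8, 9, 10, 12, 5]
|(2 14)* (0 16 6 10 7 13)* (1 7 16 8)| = |(0 8 1 7 13)(2 14)(6 10 16)| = 30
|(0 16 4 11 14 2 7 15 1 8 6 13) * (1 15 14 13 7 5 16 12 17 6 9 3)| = 12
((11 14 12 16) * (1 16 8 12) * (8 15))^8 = (16)(8 15 12)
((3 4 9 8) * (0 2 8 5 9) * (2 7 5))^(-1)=((0 7 5 9 2 8 3 4))^(-1)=(0 4 3 8 2 9 5 7)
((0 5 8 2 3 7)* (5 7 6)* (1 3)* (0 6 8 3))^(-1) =((0 7 6 5 3 8 2 1))^(-1) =(0 1 2 8 3 5 6 7)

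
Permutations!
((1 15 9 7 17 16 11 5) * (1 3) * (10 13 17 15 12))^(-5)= ((1 12 10 13 17 16 11 5 3)(7 15 9))^(-5)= (1 17 3 13 5 10 11 12 16)(7 15 9)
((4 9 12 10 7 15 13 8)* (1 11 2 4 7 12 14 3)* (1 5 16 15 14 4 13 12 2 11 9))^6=(2 5 13 16 8 15 7 12 14 10 3)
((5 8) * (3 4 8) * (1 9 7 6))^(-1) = (1 6 7 9)(3 5 8 4)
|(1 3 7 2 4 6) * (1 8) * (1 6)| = 10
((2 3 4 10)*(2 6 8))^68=(2 4 6)(3 10 8)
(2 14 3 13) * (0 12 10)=(0 12 10)(2 14 3 13)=[12, 1, 14, 13, 4, 5, 6, 7, 8, 9, 0, 11, 10, 2, 3]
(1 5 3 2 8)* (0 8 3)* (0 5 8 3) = (0 3 2)(1 8) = [3, 8, 0, 2, 4, 5, 6, 7, 1]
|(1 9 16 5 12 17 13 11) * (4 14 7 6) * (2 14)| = 40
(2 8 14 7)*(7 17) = (2 8 14 17 7) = [0, 1, 8, 3, 4, 5, 6, 2, 14, 9, 10, 11, 12, 13, 17, 15, 16, 7]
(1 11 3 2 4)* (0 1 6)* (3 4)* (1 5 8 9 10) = (0 5 8 9 10 1 11 4 6)(2 3) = [5, 11, 3, 2, 6, 8, 0, 7, 9, 10, 1, 4]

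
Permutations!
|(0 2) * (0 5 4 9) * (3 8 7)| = |(0 2 5 4 9)(3 8 7)| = 15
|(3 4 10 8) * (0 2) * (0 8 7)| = 7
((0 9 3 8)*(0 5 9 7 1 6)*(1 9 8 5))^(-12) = ((0 7 9 3 5 8 1 6))^(-12) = (0 5)(1 9)(3 6)(7 8)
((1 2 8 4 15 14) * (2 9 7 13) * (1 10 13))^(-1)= ((1 9 7)(2 8 4 15 14 10 13))^(-1)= (1 7 9)(2 13 10 14 15 4 8)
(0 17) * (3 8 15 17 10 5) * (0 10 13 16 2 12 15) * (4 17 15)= (0 13 16 2 12 4 17 10 5 3 8)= [13, 1, 12, 8, 17, 3, 6, 7, 0, 9, 5, 11, 4, 16, 14, 15, 2, 10]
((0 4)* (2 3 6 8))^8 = (8)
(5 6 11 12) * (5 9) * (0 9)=(0 9 5 6 11 12)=[9, 1, 2, 3, 4, 6, 11, 7, 8, 5, 10, 12, 0]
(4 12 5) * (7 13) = (4 12 5)(7 13) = [0, 1, 2, 3, 12, 4, 6, 13, 8, 9, 10, 11, 5, 7]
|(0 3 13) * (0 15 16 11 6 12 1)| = |(0 3 13 15 16 11 6 12 1)| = 9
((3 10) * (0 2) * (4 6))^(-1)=(0 2)(3 10)(4 6)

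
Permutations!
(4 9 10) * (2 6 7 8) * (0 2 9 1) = (0 2 6 7 8 9 10 4 1) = [2, 0, 6, 3, 1, 5, 7, 8, 9, 10, 4]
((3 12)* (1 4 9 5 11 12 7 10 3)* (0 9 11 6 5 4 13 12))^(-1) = (0 11 4 9)(1 12 13)(3 10 7)(5 6)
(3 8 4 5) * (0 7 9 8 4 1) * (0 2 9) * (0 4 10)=[7, 2, 9, 10, 5, 3, 6, 4, 1, 8, 0]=(0 7 4 5 3 10)(1 2 9 8)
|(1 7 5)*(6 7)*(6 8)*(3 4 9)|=15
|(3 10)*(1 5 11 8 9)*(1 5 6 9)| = 6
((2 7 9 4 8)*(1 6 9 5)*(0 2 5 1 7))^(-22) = ((0 2)(1 6 9 4 8 5 7))^(-22) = (1 7 5 8 4 9 6)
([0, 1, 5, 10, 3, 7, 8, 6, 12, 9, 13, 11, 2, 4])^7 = (2 5 7 6 8 12)(3 4 13 10)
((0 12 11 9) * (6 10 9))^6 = ((0 12 11 6 10 9))^6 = (12)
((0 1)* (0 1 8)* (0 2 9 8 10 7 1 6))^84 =(0 6 1 7 10)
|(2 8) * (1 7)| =2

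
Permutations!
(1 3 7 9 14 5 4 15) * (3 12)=(1 12 3 7 9 14 5 4 15)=[0, 12, 2, 7, 15, 4, 6, 9, 8, 14, 10, 11, 3, 13, 5, 1]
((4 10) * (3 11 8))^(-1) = ((3 11 8)(4 10))^(-1) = (3 8 11)(4 10)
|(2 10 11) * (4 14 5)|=3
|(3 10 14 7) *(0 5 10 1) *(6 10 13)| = 9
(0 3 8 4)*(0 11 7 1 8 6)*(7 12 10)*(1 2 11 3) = (0 1 8 4 3 6)(2 11 12 10 7) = [1, 8, 11, 6, 3, 5, 0, 2, 4, 9, 7, 12, 10]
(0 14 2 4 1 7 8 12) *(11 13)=[14, 7, 4, 3, 1, 5, 6, 8, 12, 9, 10, 13, 0, 11, 2]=(0 14 2 4 1 7 8 12)(11 13)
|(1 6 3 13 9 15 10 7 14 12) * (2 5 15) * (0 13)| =13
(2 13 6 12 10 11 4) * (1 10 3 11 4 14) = [0, 10, 13, 11, 2, 5, 12, 7, 8, 9, 4, 14, 3, 6, 1] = (1 10 4 2 13 6 12 3 11 14)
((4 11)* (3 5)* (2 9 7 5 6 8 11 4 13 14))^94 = (2 3 13 7 8)(5 11 9 6 14)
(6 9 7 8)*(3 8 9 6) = [0, 1, 2, 8, 4, 5, 6, 9, 3, 7] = (3 8)(7 9)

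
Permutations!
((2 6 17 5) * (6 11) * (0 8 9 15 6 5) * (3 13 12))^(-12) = ((0 8 9 15 6 17)(2 11 5)(3 13 12))^(-12) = (17)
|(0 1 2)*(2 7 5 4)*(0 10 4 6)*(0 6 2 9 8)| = |(0 1 7 5 2 10 4 9 8)| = 9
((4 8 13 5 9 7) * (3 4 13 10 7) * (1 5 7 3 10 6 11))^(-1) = (1 11 6 8 4 3 10 9 5)(7 13)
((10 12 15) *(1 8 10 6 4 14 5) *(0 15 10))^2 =(0 6 14 1)(4 5 8 15)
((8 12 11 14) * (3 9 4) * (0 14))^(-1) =(0 11 12 8 14)(3 4 9)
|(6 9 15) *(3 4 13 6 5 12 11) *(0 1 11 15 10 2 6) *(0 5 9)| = |(0 1 11 3 4 13 5 12 15 9 10 2 6)| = 13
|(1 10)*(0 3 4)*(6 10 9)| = |(0 3 4)(1 9 6 10)| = 12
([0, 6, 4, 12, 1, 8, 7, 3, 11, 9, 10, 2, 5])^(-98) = (1 7 12 8 2)(3 5 11 4 6)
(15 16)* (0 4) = (0 4)(15 16) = [4, 1, 2, 3, 0, 5, 6, 7, 8, 9, 10, 11, 12, 13, 14, 16, 15]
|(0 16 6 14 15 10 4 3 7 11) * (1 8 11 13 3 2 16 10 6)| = 24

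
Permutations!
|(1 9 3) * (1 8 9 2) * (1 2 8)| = |(1 8 9 3)| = 4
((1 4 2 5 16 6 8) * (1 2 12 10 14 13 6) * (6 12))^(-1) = ((1 4 6 8 2 5 16)(10 14 13 12))^(-1) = (1 16 5 2 8 6 4)(10 12 13 14)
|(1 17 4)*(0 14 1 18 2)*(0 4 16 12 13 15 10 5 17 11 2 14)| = 42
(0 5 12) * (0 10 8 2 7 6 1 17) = (0 5 12 10 8 2 7 6 1 17) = [5, 17, 7, 3, 4, 12, 1, 6, 2, 9, 8, 11, 10, 13, 14, 15, 16, 0]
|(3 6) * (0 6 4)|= |(0 6 3 4)|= 4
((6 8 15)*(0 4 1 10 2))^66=((0 4 1 10 2)(6 8 15))^66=(15)(0 4 1 10 2)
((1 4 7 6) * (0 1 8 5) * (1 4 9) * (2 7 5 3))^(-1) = ((0 4 5)(1 9)(2 7 6 8 3))^(-1) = (0 5 4)(1 9)(2 3 8 6 7)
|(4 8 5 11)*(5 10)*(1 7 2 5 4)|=15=|(1 7 2 5 11)(4 8 10)|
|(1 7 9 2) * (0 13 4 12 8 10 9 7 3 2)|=|(0 13 4 12 8 10 9)(1 3 2)|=21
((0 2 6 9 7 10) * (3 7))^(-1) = (0 10 7 3 9 6 2)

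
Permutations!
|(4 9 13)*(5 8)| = |(4 9 13)(5 8)| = 6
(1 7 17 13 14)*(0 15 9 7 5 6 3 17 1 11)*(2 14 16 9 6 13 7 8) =(0 15 6 3 17 7 1 5 13 16 9 8 2 14 11) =[15, 5, 14, 17, 4, 13, 3, 1, 2, 8, 10, 0, 12, 16, 11, 6, 9, 7]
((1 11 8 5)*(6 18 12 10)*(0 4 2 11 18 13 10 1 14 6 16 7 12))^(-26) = (0 8 13 12 4 5 10 1 2 14 16 18 11 6 7)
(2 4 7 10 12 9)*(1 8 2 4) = (1 8 2)(4 7 10 12 9) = [0, 8, 1, 3, 7, 5, 6, 10, 2, 4, 12, 11, 9]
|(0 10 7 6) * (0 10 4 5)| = 3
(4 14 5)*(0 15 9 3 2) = (0 15 9 3 2)(4 14 5) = [15, 1, 0, 2, 14, 4, 6, 7, 8, 3, 10, 11, 12, 13, 5, 9]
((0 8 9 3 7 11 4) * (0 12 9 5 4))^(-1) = (0 11 7 3 9 12 4 5 8)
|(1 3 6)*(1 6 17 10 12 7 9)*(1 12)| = 12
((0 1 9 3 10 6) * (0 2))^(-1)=((0 1 9 3 10 6 2))^(-1)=(0 2 6 10 3 9 1)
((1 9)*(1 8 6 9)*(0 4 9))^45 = (9)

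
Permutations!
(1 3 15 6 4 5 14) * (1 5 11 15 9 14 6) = (1 3 9 14 5 6 4 11 15) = [0, 3, 2, 9, 11, 6, 4, 7, 8, 14, 10, 15, 12, 13, 5, 1]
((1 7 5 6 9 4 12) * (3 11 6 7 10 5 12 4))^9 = (1 12 7 5 10)(3 11 6 9)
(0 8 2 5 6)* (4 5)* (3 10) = (0 8 2 4 5 6)(3 10) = [8, 1, 4, 10, 5, 6, 0, 7, 2, 9, 3]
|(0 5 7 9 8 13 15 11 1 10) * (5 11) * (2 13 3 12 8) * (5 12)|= 36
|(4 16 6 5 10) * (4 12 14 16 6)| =7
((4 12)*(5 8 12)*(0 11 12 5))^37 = ((0 11 12 4)(5 8))^37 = (0 11 12 4)(5 8)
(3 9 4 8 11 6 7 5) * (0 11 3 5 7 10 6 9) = (0 11 9 4 8 3)(6 10) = [11, 1, 2, 0, 8, 5, 10, 7, 3, 4, 6, 9]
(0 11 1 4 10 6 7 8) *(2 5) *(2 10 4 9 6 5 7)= (0 11 1 9 6 2 7 8)(5 10)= [11, 9, 7, 3, 4, 10, 2, 8, 0, 6, 5, 1]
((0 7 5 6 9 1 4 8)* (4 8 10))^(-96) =(10)(0 5 9 8 7 6 1)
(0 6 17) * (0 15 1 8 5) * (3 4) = (0 6 17 15 1 8 5)(3 4) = [6, 8, 2, 4, 3, 0, 17, 7, 5, 9, 10, 11, 12, 13, 14, 1, 16, 15]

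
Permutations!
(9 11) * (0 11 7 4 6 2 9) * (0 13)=(0 11 13)(2 9 7 4 6)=[11, 1, 9, 3, 6, 5, 2, 4, 8, 7, 10, 13, 12, 0]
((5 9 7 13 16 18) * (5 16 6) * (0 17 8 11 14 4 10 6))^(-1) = ((0 17 8 11 14 4 10 6 5 9 7 13)(16 18))^(-1) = (0 13 7 9 5 6 10 4 14 11 8 17)(16 18)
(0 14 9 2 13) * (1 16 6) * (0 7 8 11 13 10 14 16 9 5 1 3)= [16, 9, 10, 0, 4, 1, 3, 8, 11, 2, 14, 13, 12, 7, 5, 15, 6]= (0 16 6 3)(1 9 2 10 14 5)(7 8 11 13)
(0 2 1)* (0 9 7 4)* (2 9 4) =(0 9 7 2 1 4) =[9, 4, 1, 3, 0, 5, 6, 2, 8, 7]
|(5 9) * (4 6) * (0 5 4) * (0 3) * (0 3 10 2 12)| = 8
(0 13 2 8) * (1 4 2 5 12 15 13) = [1, 4, 8, 3, 2, 12, 6, 7, 0, 9, 10, 11, 15, 5, 14, 13] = (0 1 4 2 8)(5 12 15 13)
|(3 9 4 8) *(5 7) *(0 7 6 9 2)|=9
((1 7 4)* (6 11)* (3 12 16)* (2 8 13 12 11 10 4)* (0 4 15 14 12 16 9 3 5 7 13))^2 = (0 1 16 7 8 4 13 5 2)(3 6 15 12)(9 11 10 14)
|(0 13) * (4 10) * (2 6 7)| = 6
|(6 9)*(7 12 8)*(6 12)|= |(6 9 12 8 7)|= 5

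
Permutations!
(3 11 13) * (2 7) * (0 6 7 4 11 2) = (0 6 7)(2 4 11 13 3) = [6, 1, 4, 2, 11, 5, 7, 0, 8, 9, 10, 13, 12, 3]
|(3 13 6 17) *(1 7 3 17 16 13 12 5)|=15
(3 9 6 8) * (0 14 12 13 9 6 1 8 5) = (0 14 12 13 9 1 8 3 6 5) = [14, 8, 2, 6, 4, 0, 5, 7, 3, 1, 10, 11, 13, 9, 12]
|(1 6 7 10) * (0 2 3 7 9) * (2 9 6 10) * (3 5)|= 4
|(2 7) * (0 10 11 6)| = |(0 10 11 6)(2 7)| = 4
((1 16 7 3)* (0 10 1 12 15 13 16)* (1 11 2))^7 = (0 11 1 10 2)(3 12 15 13 16 7)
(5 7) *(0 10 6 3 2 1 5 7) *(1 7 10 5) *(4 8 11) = (0 5)(2 7 10 6 3)(4 8 11) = [5, 1, 7, 2, 8, 0, 3, 10, 11, 9, 6, 4]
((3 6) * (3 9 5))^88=(9)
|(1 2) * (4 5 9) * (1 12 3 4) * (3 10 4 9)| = 8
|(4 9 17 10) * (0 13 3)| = |(0 13 3)(4 9 17 10)| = 12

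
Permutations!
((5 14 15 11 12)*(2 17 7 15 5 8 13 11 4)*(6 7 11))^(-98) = (2 11 8 6 15)(4 17 12 13 7)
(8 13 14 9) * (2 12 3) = (2 12 3)(8 13 14 9) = [0, 1, 12, 2, 4, 5, 6, 7, 13, 8, 10, 11, 3, 14, 9]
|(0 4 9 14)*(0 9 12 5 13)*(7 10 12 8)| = |(0 4 8 7 10 12 5 13)(9 14)| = 8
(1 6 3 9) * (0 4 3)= [4, 6, 2, 9, 3, 5, 0, 7, 8, 1]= (0 4 3 9 1 6)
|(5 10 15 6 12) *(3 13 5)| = 7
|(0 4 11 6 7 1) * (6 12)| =|(0 4 11 12 6 7 1)| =7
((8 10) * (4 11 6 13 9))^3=(4 13 11 9 6)(8 10)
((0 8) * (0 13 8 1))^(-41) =((0 1)(8 13))^(-41) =(0 1)(8 13)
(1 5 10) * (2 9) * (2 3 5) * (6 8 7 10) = (1 2 9 3 5 6 8 7 10) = [0, 2, 9, 5, 4, 6, 8, 10, 7, 3, 1]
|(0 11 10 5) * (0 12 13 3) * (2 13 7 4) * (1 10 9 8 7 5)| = 18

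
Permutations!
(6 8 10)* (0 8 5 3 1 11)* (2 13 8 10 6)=(0 10 2 13 8 6 5 3 1 11)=[10, 11, 13, 1, 4, 3, 5, 7, 6, 9, 2, 0, 12, 8]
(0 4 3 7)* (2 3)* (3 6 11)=(0 4 2 6 11 3 7)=[4, 1, 6, 7, 2, 5, 11, 0, 8, 9, 10, 3]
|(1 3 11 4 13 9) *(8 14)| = 6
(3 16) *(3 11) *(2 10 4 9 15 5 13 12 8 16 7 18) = (2 10 4 9 15 5 13 12 8 16 11 3 7 18) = [0, 1, 10, 7, 9, 13, 6, 18, 16, 15, 4, 3, 8, 12, 14, 5, 11, 17, 2]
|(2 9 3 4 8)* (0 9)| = 6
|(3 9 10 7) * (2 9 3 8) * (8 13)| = |(2 9 10 7 13 8)| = 6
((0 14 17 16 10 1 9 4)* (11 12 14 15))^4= ((0 15 11 12 14 17 16 10 1 9 4))^4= (0 14 1 15 17 9 11 16 4 12 10)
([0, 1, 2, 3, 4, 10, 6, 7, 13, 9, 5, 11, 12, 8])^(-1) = (5 10)(8 13)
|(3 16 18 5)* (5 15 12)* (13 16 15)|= 12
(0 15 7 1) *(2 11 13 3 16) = [15, 0, 11, 16, 4, 5, 6, 1, 8, 9, 10, 13, 12, 3, 14, 7, 2] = (0 15 7 1)(2 11 13 3 16)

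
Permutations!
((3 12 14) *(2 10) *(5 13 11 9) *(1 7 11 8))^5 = (1 13 9 7 8 5 11)(2 10)(3 14 12)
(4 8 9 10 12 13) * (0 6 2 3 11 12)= [6, 1, 3, 11, 8, 5, 2, 7, 9, 10, 0, 12, 13, 4]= (0 6 2 3 11 12 13 4 8 9 10)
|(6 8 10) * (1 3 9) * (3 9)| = |(1 9)(6 8 10)| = 6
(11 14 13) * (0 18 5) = (0 18 5)(11 14 13) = [18, 1, 2, 3, 4, 0, 6, 7, 8, 9, 10, 14, 12, 11, 13, 15, 16, 17, 5]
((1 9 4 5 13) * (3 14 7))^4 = (1 13 5 4 9)(3 14 7)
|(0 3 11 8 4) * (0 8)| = 6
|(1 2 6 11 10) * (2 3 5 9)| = |(1 3 5 9 2 6 11 10)| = 8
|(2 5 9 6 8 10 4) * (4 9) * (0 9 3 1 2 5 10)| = |(0 9 6 8)(1 2 10 3)(4 5)| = 4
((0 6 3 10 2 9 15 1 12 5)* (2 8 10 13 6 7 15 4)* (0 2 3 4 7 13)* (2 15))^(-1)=((0 13 6 4 3)(1 12 5 15)(2 9 7)(8 10))^(-1)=(0 3 4 6 13)(1 15 5 12)(2 7 9)(8 10)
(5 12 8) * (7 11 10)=(5 12 8)(7 11 10)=[0, 1, 2, 3, 4, 12, 6, 11, 5, 9, 7, 10, 8]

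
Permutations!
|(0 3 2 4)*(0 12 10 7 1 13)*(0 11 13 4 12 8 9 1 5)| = |(0 3 2 12 10 7 5)(1 4 8 9)(11 13)| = 28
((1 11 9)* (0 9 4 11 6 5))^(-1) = ((0 9 1 6 5)(4 11))^(-1) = (0 5 6 1 9)(4 11)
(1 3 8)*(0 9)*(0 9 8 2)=[8, 3, 0, 2, 4, 5, 6, 7, 1, 9]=(9)(0 8 1 3 2)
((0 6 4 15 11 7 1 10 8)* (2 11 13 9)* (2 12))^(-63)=(0 4 13 12 11 1 8 6 15 9 2 7 10)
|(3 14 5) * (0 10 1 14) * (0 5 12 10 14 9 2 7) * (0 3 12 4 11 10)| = 12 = |(0 14 4 11 10 1 9 2 7 3 5 12)|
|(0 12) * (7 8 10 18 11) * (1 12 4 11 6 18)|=|(0 4 11 7 8 10 1 12)(6 18)|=8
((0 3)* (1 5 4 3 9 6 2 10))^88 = (0 4 1 2 9 3 5 10 6)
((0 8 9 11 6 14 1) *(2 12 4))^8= (0 8 9 11 6 14 1)(2 4 12)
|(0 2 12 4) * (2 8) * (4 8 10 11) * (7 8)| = 4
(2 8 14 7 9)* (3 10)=(2 8 14 7 9)(3 10)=[0, 1, 8, 10, 4, 5, 6, 9, 14, 2, 3, 11, 12, 13, 7]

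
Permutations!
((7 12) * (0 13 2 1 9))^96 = ((0 13 2 1 9)(7 12))^96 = (0 13 2 1 9)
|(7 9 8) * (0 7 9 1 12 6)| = 10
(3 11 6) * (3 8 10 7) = (3 11 6 8 10 7) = [0, 1, 2, 11, 4, 5, 8, 3, 10, 9, 7, 6]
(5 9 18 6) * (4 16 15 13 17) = (4 16 15 13 17)(5 9 18 6) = [0, 1, 2, 3, 16, 9, 5, 7, 8, 18, 10, 11, 12, 17, 14, 13, 15, 4, 6]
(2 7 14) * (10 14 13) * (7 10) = (2 10 14)(7 13) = [0, 1, 10, 3, 4, 5, 6, 13, 8, 9, 14, 11, 12, 7, 2]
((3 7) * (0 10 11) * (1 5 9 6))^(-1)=(0 11 10)(1 6 9 5)(3 7)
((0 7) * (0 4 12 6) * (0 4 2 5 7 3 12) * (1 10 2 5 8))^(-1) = (0 4 6 12 3)(1 8 2 10)(5 7)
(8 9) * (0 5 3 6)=(0 5 3 6)(8 9)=[5, 1, 2, 6, 4, 3, 0, 7, 9, 8]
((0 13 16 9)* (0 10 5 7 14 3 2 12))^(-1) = ((0 13 16 9 10 5 7 14 3 2 12))^(-1) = (0 12 2 3 14 7 5 10 9 16 13)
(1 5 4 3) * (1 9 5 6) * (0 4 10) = (0 4 3 9 5 10)(1 6) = [4, 6, 2, 9, 3, 10, 1, 7, 8, 5, 0]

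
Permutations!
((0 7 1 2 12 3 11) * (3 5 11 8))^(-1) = (0 11 5 12 2 1 7)(3 8)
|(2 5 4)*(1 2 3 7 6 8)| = |(1 2 5 4 3 7 6 8)| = 8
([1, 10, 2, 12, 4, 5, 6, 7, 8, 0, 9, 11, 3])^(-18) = (12)(0 10)(1 9)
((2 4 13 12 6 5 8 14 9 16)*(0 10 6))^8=(0 2 8)(4 14 10)(5 12 16)(6 13 9)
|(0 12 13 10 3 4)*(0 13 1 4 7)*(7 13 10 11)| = |(0 12 1 4 10 3 13 11 7)| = 9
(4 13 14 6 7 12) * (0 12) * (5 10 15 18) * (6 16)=(0 12 4 13 14 16 6 7)(5 10 15 18)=[12, 1, 2, 3, 13, 10, 7, 0, 8, 9, 15, 11, 4, 14, 16, 18, 6, 17, 5]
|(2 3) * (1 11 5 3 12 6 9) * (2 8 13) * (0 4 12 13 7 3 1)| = |(0 4 12 6 9)(1 11 5)(2 13)(3 8 7)| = 30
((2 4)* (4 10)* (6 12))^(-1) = ((2 10 4)(6 12))^(-1) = (2 4 10)(6 12)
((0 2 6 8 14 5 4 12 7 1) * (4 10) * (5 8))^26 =(14)(0 1 7 12 4 10 5 6 2)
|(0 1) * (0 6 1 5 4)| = 6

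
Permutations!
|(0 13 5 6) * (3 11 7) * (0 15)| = 15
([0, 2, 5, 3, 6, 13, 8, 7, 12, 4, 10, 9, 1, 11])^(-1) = (1 12 8 6 4 9 11 13 5 2)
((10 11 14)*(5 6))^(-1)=((5 6)(10 11 14))^(-1)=(5 6)(10 14 11)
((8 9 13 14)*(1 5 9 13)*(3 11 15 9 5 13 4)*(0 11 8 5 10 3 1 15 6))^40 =(15)(0 11 6)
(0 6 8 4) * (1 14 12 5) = (0 6 8 4)(1 14 12 5) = [6, 14, 2, 3, 0, 1, 8, 7, 4, 9, 10, 11, 5, 13, 12]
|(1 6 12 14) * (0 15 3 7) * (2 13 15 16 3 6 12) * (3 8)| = |(0 16 8 3 7)(1 12 14)(2 13 15 6)| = 60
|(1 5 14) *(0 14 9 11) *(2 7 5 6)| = 9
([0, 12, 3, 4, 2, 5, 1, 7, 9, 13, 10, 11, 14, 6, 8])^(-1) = [0, 6, 4, 2, 3, 5, 13, 7, 14, 8, 10, 11, 1, 9, 12]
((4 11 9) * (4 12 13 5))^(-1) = (4 5 13 12 9 11) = ((4 11 9 12 13 5))^(-1)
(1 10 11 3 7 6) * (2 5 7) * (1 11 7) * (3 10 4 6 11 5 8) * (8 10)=(1 4 6 5)(2 10 7 11 8 3)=[0, 4, 10, 2, 6, 1, 5, 11, 3, 9, 7, 8]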